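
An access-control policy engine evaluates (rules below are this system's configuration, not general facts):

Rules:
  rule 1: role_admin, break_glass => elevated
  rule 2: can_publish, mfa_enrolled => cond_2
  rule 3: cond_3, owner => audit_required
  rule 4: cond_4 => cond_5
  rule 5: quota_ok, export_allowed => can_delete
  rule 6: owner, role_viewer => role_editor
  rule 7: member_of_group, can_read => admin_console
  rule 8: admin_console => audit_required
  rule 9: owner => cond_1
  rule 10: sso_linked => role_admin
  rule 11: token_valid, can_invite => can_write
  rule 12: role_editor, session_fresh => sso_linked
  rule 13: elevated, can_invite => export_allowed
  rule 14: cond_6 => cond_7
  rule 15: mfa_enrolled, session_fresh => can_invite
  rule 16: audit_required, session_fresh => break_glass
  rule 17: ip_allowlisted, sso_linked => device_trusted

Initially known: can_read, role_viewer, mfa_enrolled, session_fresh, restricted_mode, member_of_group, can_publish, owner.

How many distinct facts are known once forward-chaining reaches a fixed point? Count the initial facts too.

Round 1: rule 2 [can_publish, mfa_enrolled => cond_2]; rule 6 [owner, role_viewer => role_editor]; rule 7 [member_of_group, can_read => admin_console]; rule 9 [owner => cond_1]; rule 15 [mfa_enrolled, session_fresh => can_invite]. New: cond_2, role_editor, admin_console, cond_1, can_invite.
Round 2: rule 8 [admin_console => audit_required]; rule 12 [role_editor, session_fresh => sso_linked]. New: audit_required, sso_linked.
Round 3: rule 10 [sso_linked => role_admin]; rule 16 [audit_required, session_fresh => break_glass]. New: role_admin, break_glass.
Round 4: rule 1 [role_admin, break_glass => elevated]. New: elevated.
Round 5: rule 13 [elevated, can_invite => export_allowed]. New: export_allowed.
Closure: {admin_console, audit_required, break_glass, can_invite, can_publish, can_read, cond_1, cond_2, elevated, export_allowed, member_of_group, mfa_enrolled, owner, restricted_mode, role_admin, role_editor, role_viewer, session_fresh, sso_linked} — 19 facts.

19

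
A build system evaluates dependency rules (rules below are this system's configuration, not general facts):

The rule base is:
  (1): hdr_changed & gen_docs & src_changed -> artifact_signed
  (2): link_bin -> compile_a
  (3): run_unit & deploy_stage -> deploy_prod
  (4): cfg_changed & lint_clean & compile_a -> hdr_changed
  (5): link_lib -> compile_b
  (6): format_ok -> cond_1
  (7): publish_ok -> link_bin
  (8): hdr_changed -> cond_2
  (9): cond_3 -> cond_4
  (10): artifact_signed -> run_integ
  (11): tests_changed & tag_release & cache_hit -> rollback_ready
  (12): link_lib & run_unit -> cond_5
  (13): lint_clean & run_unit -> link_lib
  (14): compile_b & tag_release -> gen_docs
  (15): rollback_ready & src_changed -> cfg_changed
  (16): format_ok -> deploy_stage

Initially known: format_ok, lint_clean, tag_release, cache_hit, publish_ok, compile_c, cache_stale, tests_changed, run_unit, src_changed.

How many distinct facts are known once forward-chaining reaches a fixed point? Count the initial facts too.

[1] (6) [format_ok -> cond_1]; (7) [publish_ok -> link_bin]; (11) [tests_changed & tag_release & cache_hit -> rollback_ready]; (13) [lint_clean & run_unit -> link_lib]; (16) [format_ok -> deploy_stage]. ⇒ new: cond_1, link_bin, rollback_ready, link_lib, deploy_stage.
[2] (2) [link_bin -> compile_a]; (3) [run_unit & deploy_stage -> deploy_prod]; (5) [link_lib -> compile_b]; (12) [link_lib & run_unit -> cond_5]; (15) [rollback_ready & src_changed -> cfg_changed]. ⇒ new: compile_a, deploy_prod, compile_b, cond_5, cfg_changed.
[3] (4) [cfg_changed & lint_clean & compile_a -> hdr_changed]; (14) [compile_b & tag_release -> gen_docs]. ⇒ new: hdr_changed, gen_docs.
[4] (1) [hdr_changed & gen_docs & src_changed -> artifact_signed]; (8) [hdr_changed -> cond_2]. ⇒ new: artifact_signed, cond_2.
[5] (10) [artifact_signed -> run_integ]. ⇒ new: run_integ.
Closure: {artifact_signed, cache_hit, cache_stale, cfg_changed, compile_a, compile_b, compile_c, cond_1, cond_2, cond_5, deploy_prod, deploy_stage, format_ok, gen_docs, hdr_changed, link_bin, link_lib, lint_clean, publish_ok, rollback_ready, run_integ, run_unit, src_changed, tag_release, tests_changed} — 25 facts.

25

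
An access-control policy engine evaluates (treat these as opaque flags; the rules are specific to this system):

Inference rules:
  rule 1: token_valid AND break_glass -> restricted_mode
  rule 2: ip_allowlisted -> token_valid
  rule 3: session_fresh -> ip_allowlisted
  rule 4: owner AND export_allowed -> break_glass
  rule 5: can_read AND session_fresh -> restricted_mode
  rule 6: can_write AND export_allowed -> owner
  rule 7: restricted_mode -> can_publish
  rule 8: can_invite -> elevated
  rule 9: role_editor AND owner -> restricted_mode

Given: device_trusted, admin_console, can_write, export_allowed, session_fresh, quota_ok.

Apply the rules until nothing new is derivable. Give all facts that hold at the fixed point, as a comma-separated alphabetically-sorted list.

Round 1 fires rule 3, rule 6, giving ip_allowlisted, owner.
Round 2 fires rule 2, rule 4, giving token_valid, break_glass.
Round 3 fires rule 1, giving restricted_mode.
Round 4 fires rule 7, giving can_publish.

admin_console, break_glass, can_publish, can_write, device_trusted, export_allowed, ip_allowlisted, owner, quota_ok, restricted_mode, session_fresh, token_valid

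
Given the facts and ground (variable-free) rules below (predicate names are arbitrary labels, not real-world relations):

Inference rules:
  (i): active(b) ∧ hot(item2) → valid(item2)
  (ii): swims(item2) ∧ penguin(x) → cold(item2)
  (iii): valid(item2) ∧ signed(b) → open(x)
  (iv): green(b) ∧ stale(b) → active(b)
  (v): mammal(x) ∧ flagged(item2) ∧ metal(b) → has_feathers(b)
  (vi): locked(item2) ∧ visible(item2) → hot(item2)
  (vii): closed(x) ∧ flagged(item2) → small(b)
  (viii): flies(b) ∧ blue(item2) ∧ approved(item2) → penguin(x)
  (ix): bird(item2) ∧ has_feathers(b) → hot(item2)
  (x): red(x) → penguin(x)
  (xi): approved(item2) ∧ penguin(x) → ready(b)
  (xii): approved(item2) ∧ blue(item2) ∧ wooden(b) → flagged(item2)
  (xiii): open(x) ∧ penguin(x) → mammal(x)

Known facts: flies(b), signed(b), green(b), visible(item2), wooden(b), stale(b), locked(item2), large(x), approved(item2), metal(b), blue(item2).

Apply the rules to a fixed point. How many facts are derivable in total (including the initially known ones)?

[1] (iv) [green(b) ∧ stale(b) → active(b)]; (vi) [locked(item2) ∧ visible(item2) → hot(item2)]; (viii) [flies(b) ∧ blue(item2) ∧ approved(item2) → penguin(x)]; (xii) [approved(item2) ∧ blue(item2) ∧ wooden(b) → flagged(item2)]. ⇒ new: active(b), hot(item2), penguin(x), flagged(item2).
[2] (i) [active(b) ∧ hot(item2) → valid(item2)]; (xi) [approved(item2) ∧ penguin(x) → ready(b)]. ⇒ new: valid(item2), ready(b).
[3] (iii) [valid(item2) ∧ signed(b) → open(x)]. ⇒ new: open(x).
[4] (xiii) [open(x) ∧ penguin(x) → mammal(x)]. ⇒ new: mammal(x).
[5] (v) [mammal(x) ∧ flagged(item2) ∧ metal(b) → has_feathers(b)]. ⇒ new: has_feathers(b).
Closure: {active(b), approved(item2), blue(item2), flagged(item2), flies(b), green(b), has_feathers(b), hot(item2), large(x), locked(item2), mammal(x), metal(b), open(x), penguin(x), ready(b), signed(b), stale(b), valid(item2), visible(item2), wooden(b)} — 20 facts.

20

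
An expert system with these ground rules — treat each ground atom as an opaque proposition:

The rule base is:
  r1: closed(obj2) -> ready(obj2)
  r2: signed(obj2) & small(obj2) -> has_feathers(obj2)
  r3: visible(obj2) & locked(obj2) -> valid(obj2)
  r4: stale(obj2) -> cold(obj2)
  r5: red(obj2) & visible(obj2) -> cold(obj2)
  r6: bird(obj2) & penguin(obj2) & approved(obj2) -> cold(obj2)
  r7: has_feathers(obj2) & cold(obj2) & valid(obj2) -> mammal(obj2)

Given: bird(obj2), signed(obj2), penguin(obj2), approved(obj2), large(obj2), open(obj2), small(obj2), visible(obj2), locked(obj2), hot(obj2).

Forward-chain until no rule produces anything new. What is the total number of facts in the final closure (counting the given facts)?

Round 1 fires r2, r3, r6, giving has_feathers(obj2), valid(obj2), cold(obj2).
Round 2 fires r7, giving mammal(obj2).
Closure: {approved(obj2), bird(obj2), cold(obj2), has_feathers(obj2), hot(obj2), large(obj2), locked(obj2), mammal(obj2), open(obj2), penguin(obj2), signed(obj2), small(obj2), valid(obj2), visible(obj2)} — 14 facts.

14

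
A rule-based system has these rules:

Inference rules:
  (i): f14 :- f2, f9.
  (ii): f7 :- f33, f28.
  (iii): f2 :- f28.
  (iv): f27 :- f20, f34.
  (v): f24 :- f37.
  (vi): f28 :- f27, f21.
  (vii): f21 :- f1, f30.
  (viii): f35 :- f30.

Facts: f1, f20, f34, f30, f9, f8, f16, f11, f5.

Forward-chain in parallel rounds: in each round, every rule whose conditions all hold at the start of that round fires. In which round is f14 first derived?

4

Round 1 — (iv), (vii), (viii), derive f27, f21, f35.
Round 2 — (vi), derive f28.
Round 3 — (iii), derive f2.
Round 4 — (i), derive f14.
f14 first appears in round 4.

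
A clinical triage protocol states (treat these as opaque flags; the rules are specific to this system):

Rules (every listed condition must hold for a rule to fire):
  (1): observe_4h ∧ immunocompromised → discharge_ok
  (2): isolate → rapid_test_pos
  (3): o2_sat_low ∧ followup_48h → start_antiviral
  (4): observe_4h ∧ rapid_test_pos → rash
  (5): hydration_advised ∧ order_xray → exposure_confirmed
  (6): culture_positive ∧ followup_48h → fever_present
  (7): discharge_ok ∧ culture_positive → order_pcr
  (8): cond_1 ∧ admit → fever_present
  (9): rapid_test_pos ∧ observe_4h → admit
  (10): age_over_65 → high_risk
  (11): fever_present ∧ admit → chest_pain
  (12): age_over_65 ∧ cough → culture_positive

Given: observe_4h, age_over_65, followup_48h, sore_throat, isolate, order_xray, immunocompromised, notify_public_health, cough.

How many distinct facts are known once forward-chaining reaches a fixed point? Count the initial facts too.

Round 1 fires (1), (2), (10), (12), giving discharge_ok, rapid_test_pos, high_risk, culture_positive.
Round 2 fires (4), (6), (7), (9), giving rash, fever_present, order_pcr, admit.
Round 3 fires (11), giving chest_pain.
Closure: {admit, age_over_65, chest_pain, cough, culture_positive, discharge_ok, fever_present, followup_48h, high_risk, immunocompromised, isolate, notify_public_health, observe_4h, order_pcr, order_xray, rapid_test_pos, rash, sore_throat} — 18 facts.

18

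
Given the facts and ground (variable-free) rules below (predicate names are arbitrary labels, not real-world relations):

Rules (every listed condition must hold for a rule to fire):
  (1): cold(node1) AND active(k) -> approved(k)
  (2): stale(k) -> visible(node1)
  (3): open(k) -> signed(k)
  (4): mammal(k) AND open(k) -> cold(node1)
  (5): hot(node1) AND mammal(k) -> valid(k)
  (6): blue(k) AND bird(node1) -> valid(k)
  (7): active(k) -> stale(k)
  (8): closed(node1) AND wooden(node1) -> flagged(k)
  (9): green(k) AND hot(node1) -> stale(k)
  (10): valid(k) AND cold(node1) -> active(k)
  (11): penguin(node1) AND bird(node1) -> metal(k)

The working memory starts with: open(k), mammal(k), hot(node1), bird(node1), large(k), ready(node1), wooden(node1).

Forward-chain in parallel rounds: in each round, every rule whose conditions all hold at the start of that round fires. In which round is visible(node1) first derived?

4

Round 1: (3) [open(k) -> signed(k)]; (4) [mammal(k) AND open(k) -> cold(node1)]; (5) [hot(node1) AND mammal(k) -> valid(k)]. New: signed(k), cold(node1), valid(k).
Round 2: (10) [valid(k) AND cold(node1) -> active(k)]. New: active(k).
Round 3: (1) [cold(node1) AND active(k) -> approved(k)]; (7) [active(k) -> stale(k)]. New: approved(k), stale(k).
Round 4: (2) [stale(k) -> visible(node1)]. New: visible(node1).
visible(node1) first appears in round 4.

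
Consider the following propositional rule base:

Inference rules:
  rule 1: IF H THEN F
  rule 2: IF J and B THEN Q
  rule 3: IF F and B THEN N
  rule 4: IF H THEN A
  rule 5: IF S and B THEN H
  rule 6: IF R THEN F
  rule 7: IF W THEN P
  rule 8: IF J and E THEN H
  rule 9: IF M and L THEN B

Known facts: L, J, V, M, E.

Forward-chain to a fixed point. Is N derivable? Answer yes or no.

Round 1 — rule 8, rule 9, derive H, B.
Round 2 — rule 1, rule 2, rule 4, derive F, Q, A.
Round 3 — rule 3, derive N.
N appears in round 3, so it is derivable.

yes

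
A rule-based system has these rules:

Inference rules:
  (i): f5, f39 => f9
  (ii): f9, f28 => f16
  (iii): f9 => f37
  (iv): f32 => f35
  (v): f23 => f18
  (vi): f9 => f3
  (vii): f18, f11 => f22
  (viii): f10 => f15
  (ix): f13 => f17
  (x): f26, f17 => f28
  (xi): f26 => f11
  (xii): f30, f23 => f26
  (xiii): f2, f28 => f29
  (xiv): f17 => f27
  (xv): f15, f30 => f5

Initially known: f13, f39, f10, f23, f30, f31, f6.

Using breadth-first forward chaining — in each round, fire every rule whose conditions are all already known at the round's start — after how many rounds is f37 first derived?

4

Round 1 fires (v), (viii), (ix), (xii), giving f18, f15, f17, f26.
Round 2 fires (x), (xi), (xiv), (xv), giving f28, f11, f27, f5.
Round 3 fires (i), (vii), giving f9, f22.
Round 4 fires (ii), (iii), (vi), giving f16, f37, f3.
f37 first appears in round 4.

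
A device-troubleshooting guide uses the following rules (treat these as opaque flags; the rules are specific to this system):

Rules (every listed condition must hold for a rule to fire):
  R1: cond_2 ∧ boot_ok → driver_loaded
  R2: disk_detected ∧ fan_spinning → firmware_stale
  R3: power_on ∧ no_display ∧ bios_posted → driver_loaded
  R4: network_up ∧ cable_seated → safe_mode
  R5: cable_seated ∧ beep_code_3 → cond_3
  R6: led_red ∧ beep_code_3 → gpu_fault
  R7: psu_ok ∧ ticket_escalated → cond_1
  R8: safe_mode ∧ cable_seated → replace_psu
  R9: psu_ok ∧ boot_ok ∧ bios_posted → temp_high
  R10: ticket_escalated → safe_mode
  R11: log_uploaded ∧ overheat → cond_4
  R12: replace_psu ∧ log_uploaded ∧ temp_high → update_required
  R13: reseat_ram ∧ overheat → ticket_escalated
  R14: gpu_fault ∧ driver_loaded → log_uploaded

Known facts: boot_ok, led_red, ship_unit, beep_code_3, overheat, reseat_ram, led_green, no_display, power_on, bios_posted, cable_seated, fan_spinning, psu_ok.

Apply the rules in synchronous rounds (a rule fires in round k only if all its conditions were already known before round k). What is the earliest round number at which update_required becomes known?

[1] R3 [power_on ∧ no_display ∧ bios_posted → driver_loaded]; R5 [cable_seated ∧ beep_code_3 → cond_3]; R6 [led_red ∧ beep_code_3 → gpu_fault]; R9 [psu_ok ∧ boot_ok ∧ bios_posted → temp_high]; R13 [reseat_ram ∧ overheat → ticket_escalated]. ⇒ new: driver_loaded, cond_3, gpu_fault, temp_high, ticket_escalated.
[2] R7 [psu_ok ∧ ticket_escalated → cond_1]; R10 [ticket_escalated → safe_mode]; R14 [gpu_fault ∧ driver_loaded → log_uploaded]. ⇒ new: cond_1, safe_mode, log_uploaded.
[3] R8 [safe_mode ∧ cable_seated → replace_psu]; R11 [log_uploaded ∧ overheat → cond_4]. ⇒ new: replace_psu, cond_4.
[4] R12 [replace_psu ∧ log_uploaded ∧ temp_high → update_required]. ⇒ new: update_required.
update_required first appears in round 4.

4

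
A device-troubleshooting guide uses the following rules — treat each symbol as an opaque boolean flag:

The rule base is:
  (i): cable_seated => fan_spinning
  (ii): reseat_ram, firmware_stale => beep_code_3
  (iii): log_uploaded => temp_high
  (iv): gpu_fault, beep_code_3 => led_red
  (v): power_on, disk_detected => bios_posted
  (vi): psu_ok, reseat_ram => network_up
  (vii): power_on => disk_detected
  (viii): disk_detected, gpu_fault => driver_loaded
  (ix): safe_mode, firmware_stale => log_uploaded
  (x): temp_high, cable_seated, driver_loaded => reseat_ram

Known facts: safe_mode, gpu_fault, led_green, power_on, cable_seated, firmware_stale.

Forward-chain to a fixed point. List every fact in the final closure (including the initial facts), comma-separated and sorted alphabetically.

[1] (i) [cable_seated => fan_spinning]; (vii) [power_on => disk_detected]; (ix) [safe_mode, firmware_stale => log_uploaded]. ⇒ new: fan_spinning, disk_detected, log_uploaded.
[2] (iii) [log_uploaded => temp_high]; (v) [power_on, disk_detected => bios_posted]; (viii) [disk_detected, gpu_fault => driver_loaded]. ⇒ new: temp_high, bios_posted, driver_loaded.
[3] (x) [temp_high, cable_seated, driver_loaded => reseat_ram]. ⇒ new: reseat_ram.
[4] (ii) [reseat_ram, firmware_stale => beep_code_3]. ⇒ new: beep_code_3.
[5] (iv) [gpu_fault, beep_code_3 => led_red]. ⇒ new: led_red.

beep_code_3, bios_posted, cable_seated, disk_detected, driver_loaded, fan_spinning, firmware_stale, gpu_fault, led_green, led_red, log_uploaded, power_on, reseat_ram, safe_mode, temp_high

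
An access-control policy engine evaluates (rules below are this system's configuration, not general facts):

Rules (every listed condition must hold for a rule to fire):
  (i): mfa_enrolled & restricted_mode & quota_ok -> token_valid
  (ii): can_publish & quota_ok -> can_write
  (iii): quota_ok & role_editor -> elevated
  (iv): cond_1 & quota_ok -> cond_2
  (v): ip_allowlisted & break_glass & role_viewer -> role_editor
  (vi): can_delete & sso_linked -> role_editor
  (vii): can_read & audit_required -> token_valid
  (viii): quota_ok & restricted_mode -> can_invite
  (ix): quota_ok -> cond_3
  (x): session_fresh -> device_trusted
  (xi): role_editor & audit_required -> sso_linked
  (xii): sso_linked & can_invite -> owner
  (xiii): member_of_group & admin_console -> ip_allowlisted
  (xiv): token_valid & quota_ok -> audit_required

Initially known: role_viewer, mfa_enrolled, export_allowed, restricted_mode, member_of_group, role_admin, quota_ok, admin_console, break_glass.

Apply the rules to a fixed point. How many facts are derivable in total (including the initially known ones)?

18

Round 1 — (i), (viii), (ix), (xiii), derive token_valid, can_invite, cond_3, ip_allowlisted.
Round 2 — (v), (xiv), derive role_editor, audit_required.
Round 3 — (iii), (xi), derive elevated, sso_linked.
Round 4 — (xii), derive owner.
Closure: {admin_console, audit_required, break_glass, can_invite, cond_3, elevated, export_allowed, ip_allowlisted, member_of_group, mfa_enrolled, owner, quota_ok, restricted_mode, role_admin, role_editor, role_viewer, sso_linked, token_valid} — 18 facts.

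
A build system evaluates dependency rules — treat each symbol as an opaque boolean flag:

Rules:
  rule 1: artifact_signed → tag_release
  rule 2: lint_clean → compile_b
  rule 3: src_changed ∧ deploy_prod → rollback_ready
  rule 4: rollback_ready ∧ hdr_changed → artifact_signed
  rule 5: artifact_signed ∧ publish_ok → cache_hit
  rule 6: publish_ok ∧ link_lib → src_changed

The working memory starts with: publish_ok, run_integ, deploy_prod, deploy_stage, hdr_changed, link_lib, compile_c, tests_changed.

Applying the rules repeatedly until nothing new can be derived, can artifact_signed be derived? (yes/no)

Round 1 — rule 6, derive src_changed.
Round 2 — rule 3, derive rollback_ready.
Round 3 — rule 4, derive artifact_signed.
Round 4 — rule 1, rule 5, derive tag_release, cache_hit.
artifact_signed appears in round 3, so it is derivable.

yes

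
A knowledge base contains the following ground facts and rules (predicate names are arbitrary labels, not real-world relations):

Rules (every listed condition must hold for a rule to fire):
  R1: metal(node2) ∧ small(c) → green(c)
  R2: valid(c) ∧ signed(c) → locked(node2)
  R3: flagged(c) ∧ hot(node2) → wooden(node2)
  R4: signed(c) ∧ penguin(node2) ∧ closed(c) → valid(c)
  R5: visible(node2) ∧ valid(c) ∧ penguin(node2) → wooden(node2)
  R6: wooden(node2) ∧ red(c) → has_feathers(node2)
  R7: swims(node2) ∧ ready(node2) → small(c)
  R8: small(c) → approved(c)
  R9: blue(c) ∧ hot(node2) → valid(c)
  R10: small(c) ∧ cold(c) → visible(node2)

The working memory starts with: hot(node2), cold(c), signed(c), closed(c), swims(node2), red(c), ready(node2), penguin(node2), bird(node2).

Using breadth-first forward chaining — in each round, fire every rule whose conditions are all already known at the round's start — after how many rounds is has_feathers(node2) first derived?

[1] R4 [signed(c) ∧ penguin(node2) ∧ closed(c) → valid(c)]; R7 [swims(node2) ∧ ready(node2) → small(c)]. ⇒ new: valid(c), small(c).
[2] R2 [valid(c) ∧ signed(c) → locked(node2)]; R8 [small(c) → approved(c)]; R10 [small(c) ∧ cold(c) → visible(node2)]. ⇒ new: locked(node2), approved(c), visible(node2).
[3] R5 [visible(node2) ∧ valid(c) ∧ penguin(node2) → wooden(node2)]. ⇒ new: wooden(node2).
[4] R6 [wooden(node2) ∧ red(c) → has_feathers(node2)]. ⇒ new: has_feathers(node2).
has_feathers(node2) first appears in round 4.

4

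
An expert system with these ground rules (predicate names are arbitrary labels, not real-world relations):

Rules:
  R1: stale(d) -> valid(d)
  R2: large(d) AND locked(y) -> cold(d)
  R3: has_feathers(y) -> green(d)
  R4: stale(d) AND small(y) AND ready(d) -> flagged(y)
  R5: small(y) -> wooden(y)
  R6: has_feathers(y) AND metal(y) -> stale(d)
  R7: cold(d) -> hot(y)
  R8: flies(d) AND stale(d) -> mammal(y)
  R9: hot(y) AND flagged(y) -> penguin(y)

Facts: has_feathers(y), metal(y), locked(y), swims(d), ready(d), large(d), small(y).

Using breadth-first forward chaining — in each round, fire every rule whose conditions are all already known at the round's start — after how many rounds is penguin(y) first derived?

Round 1: R2 [large(d) AND locked(y) -> cold(d)]; R3 [has_feathers(y) -> green(d)]; R5 [small(y) -> wooden(y)]; R6 [has_feathers(y) AND metal(y) -> stale(d)]. Adds cold(d), green(d), wooden(y), stale(d).
Round 2: R1 [stale(d) -> valid(d)]; R4 [stale(d) AND small(y) AND ready(d) -> flagged(y)]; R7 [cold(d) -> hot(y)]. Adds valid(d), flagged(y), hot(y).
Round 3: R9 [hot(y) AND flagged(y) -> penguin(y)]. Adds penguin(y).
penguin(y) first appears in round 3.

3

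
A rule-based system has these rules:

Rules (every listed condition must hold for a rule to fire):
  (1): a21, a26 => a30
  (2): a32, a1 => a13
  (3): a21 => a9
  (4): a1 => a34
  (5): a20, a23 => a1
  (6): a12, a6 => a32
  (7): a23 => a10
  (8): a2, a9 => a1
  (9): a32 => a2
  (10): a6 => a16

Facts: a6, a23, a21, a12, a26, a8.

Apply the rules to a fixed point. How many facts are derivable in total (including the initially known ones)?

15

Round 1 fires (1), (3), (6), (7), (10), giving a30, a9, a32, a10, a16.
Round 2 fires (9), giving a2.
Round 3 fires (8), giving a1.
Round 4 fires (2), (4), giving a13, a34.
Closure: {a1, a10, a12, a13, a16, a2, a21, a23, a26, a30, a32, a34, a6, a8, a9} — 15 facts.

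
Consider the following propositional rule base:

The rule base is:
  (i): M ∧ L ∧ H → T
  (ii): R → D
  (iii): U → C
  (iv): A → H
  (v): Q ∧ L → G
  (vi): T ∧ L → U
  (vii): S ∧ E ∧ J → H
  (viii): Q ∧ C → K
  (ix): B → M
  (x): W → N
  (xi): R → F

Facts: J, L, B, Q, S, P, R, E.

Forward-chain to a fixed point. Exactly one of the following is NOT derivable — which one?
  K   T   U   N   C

N

Round 1: (ii) [R → D]; (v) [Q ∧ L → G]; (vii) [S ∧ E ∧ J → H]; (ix) [B → M]; (xi) [R → F]. Adds D, G, H, M, F.
Round 2: (i) [M ∧ L ∧ H → T]. Adds T.
Round 3: (vi) [T ∧ L → U]. Adds U.
Round 4: (iii) [U → C]. Adds C.
Round 5: (viii) [Q ∧ C → K]. Adds K.
Derived: K (round 5), C (round 4), U (round 3), T (round 2). N never appears in any round.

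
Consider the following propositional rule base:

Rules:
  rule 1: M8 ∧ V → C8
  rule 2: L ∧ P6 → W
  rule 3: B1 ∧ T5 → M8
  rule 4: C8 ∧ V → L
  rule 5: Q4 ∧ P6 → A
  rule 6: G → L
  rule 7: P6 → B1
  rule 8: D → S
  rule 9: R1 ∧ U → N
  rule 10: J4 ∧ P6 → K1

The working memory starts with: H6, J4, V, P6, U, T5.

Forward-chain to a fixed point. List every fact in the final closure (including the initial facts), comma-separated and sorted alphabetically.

B1, C8, H6, J4, K1, L, M8, P6, T5, U, V, W

Round 1: rule 7 [P6 → B1]; rule 10 [J4 ∧ P6 → K1]. New: B1, K1.
Round 2: rule 3 [B1 ∧ T5 → M8]. New: M8.
Round 3: rule 1 [M8 ∧ V → C8]. New: C8.
Round 4: rule 4 [C8 ∧ V → L]. New: L.
Round 5: rule 2 [L ∧ P6 → W]. New: W.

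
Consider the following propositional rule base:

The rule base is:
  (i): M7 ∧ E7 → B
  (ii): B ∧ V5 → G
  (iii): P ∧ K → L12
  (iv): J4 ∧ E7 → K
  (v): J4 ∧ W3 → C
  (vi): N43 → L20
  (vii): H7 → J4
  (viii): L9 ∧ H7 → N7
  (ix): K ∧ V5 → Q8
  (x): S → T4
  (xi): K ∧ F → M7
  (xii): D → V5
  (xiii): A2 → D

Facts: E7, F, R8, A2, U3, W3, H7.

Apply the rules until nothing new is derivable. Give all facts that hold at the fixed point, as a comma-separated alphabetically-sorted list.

A2, B, C, D, E7, F, G, H7, J4, K, M7, Q8, R8, U3, V5, W3

Round 1: (vii) [H7 → J4]; (xiii) [A2 → D]. Adds J4, D.
Round 2: (iv) [J4 ∧ E7 → K]; (v) [J4 ∧ W3 → C]; (xii) [D → V5]. Adds K, C, V5.
Round 3: (ix) [K ∧ V5 → Q8]; (xi) [K ∧ F → M7]. Adds Q8, M7.
Round 4: (i) [M7 ∧ E7 → B]. Adds B.
Round 5: (ii) [B ∧ V5 → G]. Adds G.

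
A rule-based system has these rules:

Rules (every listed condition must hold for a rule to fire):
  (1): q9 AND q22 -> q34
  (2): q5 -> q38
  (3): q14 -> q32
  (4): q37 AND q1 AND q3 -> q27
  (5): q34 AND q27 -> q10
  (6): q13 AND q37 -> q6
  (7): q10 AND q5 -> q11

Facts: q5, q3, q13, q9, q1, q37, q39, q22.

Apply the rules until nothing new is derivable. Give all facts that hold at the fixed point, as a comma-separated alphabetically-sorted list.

q1, q10, q11, q13, q22, q27, q3, q34, q37, q38, q39, q5, q6, q9

[1] (1) [q9 AND q22 -> q34]; (2) [q5 -> q38]; (4) [q37 AND q1 AND q3 -> q27]; (6) [q13 AND q37 -> q6]. ⇒ new: q34, q38, q27, q6.
[2] (5) [q34 AND q27 -> q10]. ⇒ new: q10.
[3] (7) [q10 AND q5 -> q11]. ⇒ new: q11.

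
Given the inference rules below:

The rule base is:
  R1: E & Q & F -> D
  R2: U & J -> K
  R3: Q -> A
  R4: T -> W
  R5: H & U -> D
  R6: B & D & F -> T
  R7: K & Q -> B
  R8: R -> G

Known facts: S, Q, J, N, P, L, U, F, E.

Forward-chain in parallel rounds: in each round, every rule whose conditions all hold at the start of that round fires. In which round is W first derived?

[1] R1 [E & Q & F -> D]; R2 [U & J -> K]; R3 [Q -> A]. ⇒ new: D, K, A.
[2] R7 [K & Q -> B]. ⇒ new: B.
[3] R6 [B & D & F -> T]. ⇒ new: T.
[4] R4 [T -> W]. ⇒ new: W.
W first appears in round 4.

4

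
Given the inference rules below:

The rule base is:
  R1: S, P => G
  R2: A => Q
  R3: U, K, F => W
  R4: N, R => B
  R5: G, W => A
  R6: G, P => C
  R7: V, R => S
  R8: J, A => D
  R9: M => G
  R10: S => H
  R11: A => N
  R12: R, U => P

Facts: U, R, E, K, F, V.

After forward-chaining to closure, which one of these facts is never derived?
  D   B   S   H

D

Round 1 — R3, R7, R12, derive W, S, P.
Round 2 — R1, R10, derive G, H.
Round 3 — R5, R6, derive A, C.
Round 4 — R2, R11, derive Q, N.
Round 5 — R4, derive B.
Derived: S (round 1), H (round 2), B (round 5). D never appears in any round.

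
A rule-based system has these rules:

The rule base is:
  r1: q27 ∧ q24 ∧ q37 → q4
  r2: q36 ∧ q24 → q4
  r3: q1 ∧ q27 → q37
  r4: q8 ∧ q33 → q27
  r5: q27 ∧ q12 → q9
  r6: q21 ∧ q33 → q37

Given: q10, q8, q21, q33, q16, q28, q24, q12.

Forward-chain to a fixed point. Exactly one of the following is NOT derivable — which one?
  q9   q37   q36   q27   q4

[1] r4 [q8 ∧ q33 → q27]; r6 [q21 ∧ q33 → q37]. ⇒ new: q27, q37.
[2] r1 [q27 ∧ q24 ∧ q37 → q4]; r5 [q27 ∧ q12 → q9]. ⇒ new: q4, q9.
Derived: q37 (round 1), q4 (round 2), q27 (round 1), q9 (round 2). q36 never appears in any round.

q36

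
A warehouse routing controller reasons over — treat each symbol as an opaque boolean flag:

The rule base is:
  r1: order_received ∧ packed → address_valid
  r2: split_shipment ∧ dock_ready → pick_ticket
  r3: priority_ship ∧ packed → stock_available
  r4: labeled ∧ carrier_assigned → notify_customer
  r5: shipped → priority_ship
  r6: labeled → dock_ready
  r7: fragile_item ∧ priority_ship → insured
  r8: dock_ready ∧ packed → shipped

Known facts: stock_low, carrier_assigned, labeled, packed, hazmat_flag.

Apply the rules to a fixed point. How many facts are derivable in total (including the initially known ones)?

10

Round 1: r4 [labeled ∧ carrier_assigned → notify_customer]; r6 [labeled → dock_ready]. Adds notify_customer, dock_ready.
Round 2: r8 [dock_ready ∧ packed → shipped]. Adds shipped.
Round 3: r5 [shipped → priority_ship]. Adds priority_ship.
Round 4: r3 [priority_ship ∧ packed → stock_available]. Adds stock_available.
Closure: {carrier_assigned, dock_ready, hazmat_flag, labeled, notify_customer, packed, priority_ship, shipped, stock_available, stock_low} — 10 facts.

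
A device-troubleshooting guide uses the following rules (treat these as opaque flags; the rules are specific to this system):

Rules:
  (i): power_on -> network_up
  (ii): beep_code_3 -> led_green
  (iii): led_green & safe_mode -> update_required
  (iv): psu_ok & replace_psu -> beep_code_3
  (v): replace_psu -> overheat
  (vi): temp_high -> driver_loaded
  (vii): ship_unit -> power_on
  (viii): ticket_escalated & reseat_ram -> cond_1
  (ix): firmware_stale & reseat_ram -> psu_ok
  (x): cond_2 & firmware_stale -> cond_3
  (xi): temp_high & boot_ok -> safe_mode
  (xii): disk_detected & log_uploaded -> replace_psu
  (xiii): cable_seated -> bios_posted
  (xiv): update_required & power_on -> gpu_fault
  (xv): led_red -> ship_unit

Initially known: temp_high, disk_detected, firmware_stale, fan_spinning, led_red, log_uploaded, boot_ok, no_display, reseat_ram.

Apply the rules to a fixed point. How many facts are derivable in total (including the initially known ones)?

Round 1: (vi) [temp_high -> driver_loaded]; (ix) [firmware_stale & reseat_ram -> psu_ok]; (xi) [temp_high & boot_ok -> safe_mode]; (xii) [disk_detected & log_uploaded -> replace_psu]; (xv) [led_red -> ship_unit]. New: driver_loaded, psu_ok, safe_mode, replace_psu, ship_unit.
Round 2: (iv) [psu_ok & replace_psu -> beep_code_3]; (v) [replace_psu -> overheat]; (vii) [ship_unit -> power_on]. New: beep_code_3, overheat, power_on.
Round 3: (i) [power_on -> network_up]; (ii) [beep_code_3 -> led_green]. New: network_up, led_green.
Round 4: (iii) [led_green & safe_mode -> update_required]. New: update_required.
Round 5: (xiv) [update_required & power_on -> gpu_fault]. New: gpu_fault.
Closure: {beep_code_3, boot_ok, disk_detected, driver_loaded, fan_spinning, firmware_stale, gpu_fault, led_green, led_red, log_uploaded, network_up, no_display, overheat, power_on, psu_ok, replace_psu, reseat_ram, safe_mode, ship_unit, temp_high, update_required} — 21 facts.

21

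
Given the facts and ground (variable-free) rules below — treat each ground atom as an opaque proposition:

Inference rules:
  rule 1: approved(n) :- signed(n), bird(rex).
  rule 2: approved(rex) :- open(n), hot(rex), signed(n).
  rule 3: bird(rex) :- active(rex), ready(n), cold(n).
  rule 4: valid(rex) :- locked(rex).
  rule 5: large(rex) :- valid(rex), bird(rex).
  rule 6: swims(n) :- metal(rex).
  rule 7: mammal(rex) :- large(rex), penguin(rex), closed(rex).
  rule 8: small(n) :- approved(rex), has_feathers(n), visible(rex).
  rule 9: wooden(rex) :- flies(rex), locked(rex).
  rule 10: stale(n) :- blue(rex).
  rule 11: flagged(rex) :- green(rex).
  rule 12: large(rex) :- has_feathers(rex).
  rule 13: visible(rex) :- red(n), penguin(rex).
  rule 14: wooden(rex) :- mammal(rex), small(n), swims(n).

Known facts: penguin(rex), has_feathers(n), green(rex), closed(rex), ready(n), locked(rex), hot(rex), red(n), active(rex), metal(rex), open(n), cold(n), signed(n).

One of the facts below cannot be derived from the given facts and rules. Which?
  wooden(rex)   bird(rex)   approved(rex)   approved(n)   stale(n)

stale(n)

Round 1 — rule 2, rule 3, rule 4, rule 6, rule 11, rule 13, derive approved(rex), bird(rex), valid(rex), swims(n), flagged(rex), visible(rex).
Round 2 — rule 1, rule 5, rule 8, derive approved(n), large(rex), small(n).
Round 3 — rule 7, derive mammal(rex).
Round 4 — rule 14, derive wooden(rex).
Derived: bird(rex) (round 1), approved(n) (round 2), wooden(rex) (round 4), approved(rex) (round 1). stale(n) never appears in any round.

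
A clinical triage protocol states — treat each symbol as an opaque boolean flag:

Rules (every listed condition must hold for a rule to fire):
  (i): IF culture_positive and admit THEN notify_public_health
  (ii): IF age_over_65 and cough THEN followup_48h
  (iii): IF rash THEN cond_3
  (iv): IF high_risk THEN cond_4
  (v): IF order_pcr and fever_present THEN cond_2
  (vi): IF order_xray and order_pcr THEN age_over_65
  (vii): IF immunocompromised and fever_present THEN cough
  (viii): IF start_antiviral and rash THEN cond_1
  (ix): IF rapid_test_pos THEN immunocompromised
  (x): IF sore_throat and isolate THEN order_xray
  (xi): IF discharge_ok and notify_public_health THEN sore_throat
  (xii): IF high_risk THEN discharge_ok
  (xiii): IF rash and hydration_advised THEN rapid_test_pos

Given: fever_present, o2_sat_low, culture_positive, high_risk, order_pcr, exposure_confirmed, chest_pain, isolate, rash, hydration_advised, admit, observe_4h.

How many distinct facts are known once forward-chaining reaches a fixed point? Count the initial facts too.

24

Round 1: (i) [IF culture_positive and admit THEN notify_public_health]; (iii) [IF rash THEN cond_3]; (iv) [IF high_risk THEN cond_4]; (v) [IF order_pcr and fever_present THEN cond_2]; (xii) [IF high_risk THEN discharge_ok]; (xiii) [IF rash and hydration_advised THEN rapid_test_pos]. New: notify_public_health, cond_3, cond_4, cond_2, discharge_ok, rapid_test_pos.
Round 2: (ix) [IF rapid_test_pos THEN immunocompromised]; (xi) [IF discharge_ok and notify_public_health THEN sore_throat]. New: immunocompromised, sore_throat.
Round 3: (vii) [IF immunocompromised and fever_present THEN cough]; (x) [IF sore_throat and isolate THEN order_xray]. New: cough, order_xray.
Round 4: (vi) [IF order_xray and order_pcr THEN age_over_65]. New: age_over_65.
Round 5: (ii) [IF age_over_65 and cough THEN followup_48h]. New: followup_48h.
Closure: {admit, age_over_65, chest_pain, cond_2, cond_3, cond_4, cough, culture_positive, discharge_ok, exposure_confirmed, fever_present, followup_48h, high_risk, hydration_advised, immunocompromised, isolate, notify_public_health, o2_sat_low, observe_4h, order_pcr, order_xray, rapid_test_pos, rash, sore_throat} — 24 facts.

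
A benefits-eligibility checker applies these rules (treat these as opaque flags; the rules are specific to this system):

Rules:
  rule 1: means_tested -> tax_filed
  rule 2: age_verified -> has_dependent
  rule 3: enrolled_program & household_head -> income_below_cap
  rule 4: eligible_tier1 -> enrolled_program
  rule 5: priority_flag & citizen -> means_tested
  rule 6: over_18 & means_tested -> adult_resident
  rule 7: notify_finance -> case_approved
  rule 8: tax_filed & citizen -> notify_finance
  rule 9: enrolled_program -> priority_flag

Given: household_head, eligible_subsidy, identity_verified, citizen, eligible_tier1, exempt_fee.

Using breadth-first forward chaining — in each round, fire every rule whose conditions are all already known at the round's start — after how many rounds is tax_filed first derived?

4

Round 1 fires rule 4, giving enrolled_program.
Round 2 fires rule 3, rule 9, giving income_below_cap, priority_flag.
Round 3 fires rule 5, giving means_tested.
Round 4 fires rule 1, giving tax_filed.
tax_filed first appears in round 4.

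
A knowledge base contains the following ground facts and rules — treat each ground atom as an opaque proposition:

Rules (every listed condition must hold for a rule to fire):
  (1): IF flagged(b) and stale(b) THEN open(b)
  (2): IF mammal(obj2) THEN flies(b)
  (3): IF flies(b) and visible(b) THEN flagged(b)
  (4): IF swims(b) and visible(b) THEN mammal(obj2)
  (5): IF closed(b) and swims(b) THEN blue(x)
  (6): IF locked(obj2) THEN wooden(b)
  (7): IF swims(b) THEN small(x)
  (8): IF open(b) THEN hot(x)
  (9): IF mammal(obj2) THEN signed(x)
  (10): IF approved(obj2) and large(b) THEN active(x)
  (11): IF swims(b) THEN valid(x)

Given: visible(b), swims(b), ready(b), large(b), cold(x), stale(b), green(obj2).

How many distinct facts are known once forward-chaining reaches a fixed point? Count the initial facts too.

[1] (4) [IF swims(b) and visible(b) THEN mammal(obj2)]; (7) [IF swims(b) THEN small(x)]; (11) [IF swims(b) THEN valid(x)]. ⇒ new: mammal(obj2), small(x), valid(x).
[2] (2) [IF mammal(obj2) THEN flies(b)]; (9) [IF mammal(obj2) THEN signed(x)]. ⇒ new: flies(b), signed(x).
[3] (3) [IF flies(b) and visible(b) THEN flagged(b)]. ⇒ new: flagged(b).
[4] (1) [IF flagged(b) and stale(b) THEN open(b)]. ⇒ new: open(b).
[5] (8) [IF open(b) THEN hot(x)]. ⇒ new: hot(x).
Closure: {cold(x), flagged(b), flies(b), green(obj2), hot(x), large(b), mammal(obj2), open(b), ready(b), signed(x), small(x), stale(b), swims(b), valid(x), visible(b)} — 15 facts.

15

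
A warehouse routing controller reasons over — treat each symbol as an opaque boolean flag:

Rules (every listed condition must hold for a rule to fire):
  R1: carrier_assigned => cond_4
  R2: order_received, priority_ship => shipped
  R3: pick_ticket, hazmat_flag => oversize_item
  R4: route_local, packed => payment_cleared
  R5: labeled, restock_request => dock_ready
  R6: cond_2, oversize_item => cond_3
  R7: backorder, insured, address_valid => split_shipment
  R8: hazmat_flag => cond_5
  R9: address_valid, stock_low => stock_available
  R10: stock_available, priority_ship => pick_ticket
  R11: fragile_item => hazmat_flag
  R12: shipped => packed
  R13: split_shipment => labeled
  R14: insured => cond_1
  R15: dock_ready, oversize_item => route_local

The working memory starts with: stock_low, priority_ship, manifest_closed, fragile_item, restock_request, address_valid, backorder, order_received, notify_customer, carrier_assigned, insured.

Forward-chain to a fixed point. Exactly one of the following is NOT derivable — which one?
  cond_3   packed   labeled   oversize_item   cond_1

cond_3

Round 1 — R1, R2, R7, R9, R11, R14, derive cond_4, shipped, split_shipment, stock_available, hazmat_flag, cond_1.
Round 2 — R8, R10, R12, R13, derive cond_5, pick_ticket, packed, labeled.
Round 3 — R3, R5, derive oversize_item, dock_ready.
Round 4 — R15, derive route_local.
Round 5 — R4, derive payment_cleared.
Derived: cond_1 (round 1), oversize_item (round 3), labeled (round 2), packed (round 2). cond_3 never appears in any round.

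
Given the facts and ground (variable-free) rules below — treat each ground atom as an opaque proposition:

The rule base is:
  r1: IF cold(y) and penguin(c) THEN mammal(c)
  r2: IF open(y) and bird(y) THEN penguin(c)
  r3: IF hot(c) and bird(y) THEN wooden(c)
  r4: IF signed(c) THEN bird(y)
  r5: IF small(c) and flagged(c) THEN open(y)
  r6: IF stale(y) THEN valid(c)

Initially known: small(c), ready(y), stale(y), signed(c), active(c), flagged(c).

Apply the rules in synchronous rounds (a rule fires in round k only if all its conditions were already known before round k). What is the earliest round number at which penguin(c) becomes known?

2

Round 1 fires r4, r5, r6, giving bird(y), open(y), valid(c).
Round 2 fires r2, giving penguin(c).
penguin(c) first appears in round 2.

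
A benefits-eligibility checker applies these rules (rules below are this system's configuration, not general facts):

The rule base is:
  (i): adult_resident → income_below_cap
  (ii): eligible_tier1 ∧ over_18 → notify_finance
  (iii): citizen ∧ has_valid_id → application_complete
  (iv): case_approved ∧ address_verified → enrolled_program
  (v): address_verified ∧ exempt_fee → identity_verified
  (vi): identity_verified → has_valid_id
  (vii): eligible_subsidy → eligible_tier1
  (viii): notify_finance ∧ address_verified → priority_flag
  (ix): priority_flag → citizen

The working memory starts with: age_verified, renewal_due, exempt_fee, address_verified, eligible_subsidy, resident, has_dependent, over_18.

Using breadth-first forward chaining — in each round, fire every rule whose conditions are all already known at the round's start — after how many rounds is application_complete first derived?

5

Round 1 fires (v), (vii), giving identity_verified, eligible_tier1.
Round 2 fires (ii), (vi), giving notify_finance, has_valid_id.
Round 3 fires (viii), giving priority_flag.
Round 4 fires (ix), giving citizen.
Round 5 fires (iii), giving application_complete.
application_complete first appears in round 5.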